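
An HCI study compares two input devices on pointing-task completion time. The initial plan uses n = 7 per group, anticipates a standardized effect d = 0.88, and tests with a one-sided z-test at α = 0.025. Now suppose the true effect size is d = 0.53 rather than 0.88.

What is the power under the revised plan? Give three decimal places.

Power ≈ 0.166

With d = 0.53: δ = d·√(n/2) = 0.53 × √(7/2) = 0.9915. Critical value z_{0.025} = 1.960.
Revised power = Φ(δ − 1.960) = Φ(-0.968) = 0.1664.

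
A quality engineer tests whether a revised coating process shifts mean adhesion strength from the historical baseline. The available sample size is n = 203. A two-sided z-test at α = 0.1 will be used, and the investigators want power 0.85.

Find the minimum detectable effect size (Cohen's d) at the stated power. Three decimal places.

d ≈ 0.188

Need Φ(δ − 1.645) = 0.85, so δ = 1.645 + 1.036 = 2.681.
(The second rejection-region term Φ(−δ − z_{α/2}) is negligible and dropped.)
δ = d·√n ⇒ d = δ/√n = 2.681/√203 = 0.1882.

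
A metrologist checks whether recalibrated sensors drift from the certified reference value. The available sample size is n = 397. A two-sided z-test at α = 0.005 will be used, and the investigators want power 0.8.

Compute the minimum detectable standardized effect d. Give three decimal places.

d ≈ 0.183

Required noncentrality: δ = z_{0.0025} + z_{0.20} = 2.807 + 0.842 = 3.649.
(The second rejection-region term Φ(−δ − z_{α/2}) is negligible and dropped.)
δ = d·√n ⇒ d = δ/√n = 3.649/√397 = 0.1831.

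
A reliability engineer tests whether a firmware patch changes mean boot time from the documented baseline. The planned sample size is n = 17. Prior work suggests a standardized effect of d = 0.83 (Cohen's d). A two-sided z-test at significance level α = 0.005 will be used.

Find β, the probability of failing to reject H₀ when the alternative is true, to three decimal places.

Noncentrality parameter: δ = d·√n = 0.83 × √17 = 3.4222
Critical value for a two-sided test at α = 0.005: z_{α/2} = 2.807.
Power = Φ(δ − 2.807) + Φ(−δ − 2.807) = Φ(0.615) + Φ(-6.229) = 0.7308 + 0.0000 = 0.7308.
Type II error: β = 1 − power = 1 − 0.7308 = 0.2692.

β ≈ 0.269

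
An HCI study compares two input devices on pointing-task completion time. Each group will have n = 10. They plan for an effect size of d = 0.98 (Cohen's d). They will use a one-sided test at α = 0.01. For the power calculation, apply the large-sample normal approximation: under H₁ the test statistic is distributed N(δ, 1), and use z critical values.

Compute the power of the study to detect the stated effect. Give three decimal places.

Noncentrality parameter: δ = d·√(n/2) = 0.98 × √(10/2) = 2.1913
One-sided α = 0.01 → critical value z_{0.01} = 2.326.
Power = P(Z > 2.326 − δ) = Φ(-0.135) = 0.4463.

Power ≈ 0.446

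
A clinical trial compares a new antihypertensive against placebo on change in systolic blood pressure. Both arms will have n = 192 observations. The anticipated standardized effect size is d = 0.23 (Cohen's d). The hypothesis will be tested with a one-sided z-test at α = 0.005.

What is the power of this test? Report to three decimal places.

Noncentrality parameter: δ = d·√(n/2) = 0.23 × √(192/2) = 2.2535
Critical value for a one-sided test at α = 0.005: z_α = 2.576.
Power = P(Z > 2.576 − δ) = Φ(-0.322) = 0.3736.

Power ≈ 0.374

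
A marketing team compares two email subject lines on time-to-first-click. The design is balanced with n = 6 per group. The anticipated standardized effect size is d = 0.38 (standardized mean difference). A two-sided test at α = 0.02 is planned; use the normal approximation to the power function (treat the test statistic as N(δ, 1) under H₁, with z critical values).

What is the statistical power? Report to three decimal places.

Power ≈ 0.049

Noncentrality parameter: λ = d·√(n/2) = 0.38 × √(6/2) = 0.6582
Critical value for a two-sided test at α = 0.02: z_{α/2} = 2.326.
Power = Φ(λ − 2.326) + Φ(−λ − 2.326) = Φ(-1.668) + Φ(-2.985) = 0.0476 + 0.0014 = 0.0491.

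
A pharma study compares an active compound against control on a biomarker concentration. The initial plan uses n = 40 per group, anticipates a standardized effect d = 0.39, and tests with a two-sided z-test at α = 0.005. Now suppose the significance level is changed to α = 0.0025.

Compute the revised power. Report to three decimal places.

Power ≈ 0.100

δ = d·√(n/2) = 0.39 × √(40/2) = 1.7441 (unchanged). New critical value: z_{0.0013} = 3.023.
Revised power = Φ(δ − 3.023) + Φ(−δ − 3.023) = Φ(-1.279) + Φ(-4.767) = 0.1004 + 0.0000 = 0.1004.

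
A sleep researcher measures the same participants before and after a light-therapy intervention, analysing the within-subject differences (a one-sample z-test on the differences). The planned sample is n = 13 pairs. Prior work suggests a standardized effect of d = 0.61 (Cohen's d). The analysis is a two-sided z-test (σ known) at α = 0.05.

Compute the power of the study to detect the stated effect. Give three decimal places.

Noncentrality parameter: δ = d·√n = 0.61 × √13 = 2.1994
Two-sided α = 0.05 → critical value z_{0.025} = 1.960.
Power = Φ(δ − 1.960) + Φ(−δ − 1.960) = Φ(0.239) + Φ(-4.159) = 0.5946 + 0.0000 = 0.5946.

Power ≈ 0.595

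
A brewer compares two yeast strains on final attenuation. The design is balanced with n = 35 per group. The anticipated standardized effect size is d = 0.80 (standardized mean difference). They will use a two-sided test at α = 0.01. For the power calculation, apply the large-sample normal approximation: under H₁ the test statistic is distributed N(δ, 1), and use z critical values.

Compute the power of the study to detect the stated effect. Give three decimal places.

Noncentrality parameter: δ = d·√(n/2) = 0.80 × √(35/2) = 3.3466
Two-sided α = 0.01 → critical value z_{0.005} = 2.576.
Power = Φ(δ − 2.576) + Φ(−δ − 2.576) = Φ(0.771) + Φ(-5.922) = 0.7796 + 0.0000 = 0.7796.

Power ≈ 0.780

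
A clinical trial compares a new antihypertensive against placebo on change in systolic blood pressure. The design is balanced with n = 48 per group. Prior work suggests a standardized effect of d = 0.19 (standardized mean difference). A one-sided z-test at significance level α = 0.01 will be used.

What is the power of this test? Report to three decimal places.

Power ≈ 0.081

Noncentrality parameter: δ = d·√(n/2) = 0.19 × √(48/2) = 0.9308
One-sided α = 0.01 → critical value z_{0.01} = 2.326.
Power = Φ(δ − 2.326) = Φ(-1.396) = 0.0814.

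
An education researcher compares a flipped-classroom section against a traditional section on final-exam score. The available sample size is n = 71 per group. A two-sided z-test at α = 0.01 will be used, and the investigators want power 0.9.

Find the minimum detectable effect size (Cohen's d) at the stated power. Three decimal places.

d ≈ 0.647

Required noncentrality: δ = z_{0.005} + z_{0.10} = 2.576 + 1.282 = 3.857.
(Lower-tail contribution to power is negligible for δ > 0.)
δ = d·√(n/2) ⇒ d = δ/√(n/2) = 3.857/√(71/2) = 0.6474.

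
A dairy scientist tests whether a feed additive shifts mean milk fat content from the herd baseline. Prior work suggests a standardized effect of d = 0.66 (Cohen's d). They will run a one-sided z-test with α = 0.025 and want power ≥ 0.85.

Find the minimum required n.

For power 0.85 need Φ(δ − z_{0.025}) = 0.85, so δ = z_{0.025} + z_{0.15} = 1.960 + 1.036 = 2.996.
δ = d·√n ⇒ n = (δ/d)² = (2.996 / 0.66)² = 20.61.
Round up to the next whole unit.

n = 21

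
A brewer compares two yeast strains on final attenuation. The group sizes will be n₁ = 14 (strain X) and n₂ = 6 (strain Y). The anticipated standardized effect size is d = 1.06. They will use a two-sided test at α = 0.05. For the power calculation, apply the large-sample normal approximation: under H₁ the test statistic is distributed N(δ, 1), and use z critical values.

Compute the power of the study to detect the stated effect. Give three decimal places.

Noncentrality parameter: δ = d / √(1/n₁ + 1/n₂) = 1.06 / √(1/14 + 1/6) = 2.1724
Critical value for a two-sided test at α = 0.05: z_{α/2} = 1.960.
Power = Φ(δ − 1.960) + Φ(−δ − 1.960) = Φ(0.212) + Φ(-4.132) = 0.5841 + 0.0000 = 0.5841.

Power ≈ 0.584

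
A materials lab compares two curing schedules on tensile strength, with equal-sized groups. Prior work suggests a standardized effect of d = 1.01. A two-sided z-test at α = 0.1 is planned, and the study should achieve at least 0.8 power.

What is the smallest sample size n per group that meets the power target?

n = 13 per group

Set Φ(δ − 1.645) = 0.8; then δ − 1.645 = Φ⁻¹(0.8) = 0.842, giving δ = 2.486.
(For δ > 0 the lower-tail rejection region contributes negligibly to power, so the one-term inversion is standard.)
δ = d·√(n/2) ⇒ n = 2(δ/d)² = 2 × (2.486 / 1.01)² = 12.12.
Rounding up, n = 13 per group.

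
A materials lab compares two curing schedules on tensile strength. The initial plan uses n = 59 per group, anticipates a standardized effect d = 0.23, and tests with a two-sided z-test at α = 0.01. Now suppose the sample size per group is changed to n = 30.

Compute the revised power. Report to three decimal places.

Power ≈ 0.046

With n = 30 per group: δ = d·√(n/2) = 0.23 × √(30/2) = 0.8908. Critical value z_{0.005} = 2.576.
Revised power = Φ(δ − 2.576) + Φ(−δ − 2.576) = Φ(-1.685) + Φ(-3.467) = 0.0460 + 0.0003 = 0.0463.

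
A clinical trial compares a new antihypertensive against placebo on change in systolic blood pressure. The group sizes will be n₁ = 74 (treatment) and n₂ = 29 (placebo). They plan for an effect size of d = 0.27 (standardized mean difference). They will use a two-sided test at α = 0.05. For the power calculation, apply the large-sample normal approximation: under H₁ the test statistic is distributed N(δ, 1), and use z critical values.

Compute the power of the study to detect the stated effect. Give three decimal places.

Power ≈ 0.234

Noncentrality parameter: δ = d / √(1/n₁ + 1/n₂) = 0.27 / √(1/74 + 1/29) = 1.2324
Critical value for a two-sided test at α = 0.05: z_{α/2} = 1.960.
Power = Φ(δ − 1.960) + Φ(−δ − 1.960) = Φ(-0.728) + Φ(-3.192) = 0.2334 + 0.0007 = 0.2342.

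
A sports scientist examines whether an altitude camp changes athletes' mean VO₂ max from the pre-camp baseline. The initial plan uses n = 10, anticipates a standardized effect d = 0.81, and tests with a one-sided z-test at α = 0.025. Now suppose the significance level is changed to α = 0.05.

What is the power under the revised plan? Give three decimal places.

Power ≈ 0.820

δ = d·√n = 0.81 × √10 = 2.5614 (unchanged). New critical value: z_{0.05} = 1.645.
Revised power = Φ(δ − 1.645) = Φ(0.917) = 0.8203.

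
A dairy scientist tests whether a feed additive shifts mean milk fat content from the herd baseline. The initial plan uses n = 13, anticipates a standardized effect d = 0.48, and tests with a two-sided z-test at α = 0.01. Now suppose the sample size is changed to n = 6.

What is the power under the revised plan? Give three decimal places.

Power ≈ 0.081

With n = 6: δ = d·√n = 0.48 × √6 = 1.1758. Critical value z_{0.005} = 2.576.
Revised power = Φ(δ − 2.576) + Φ(−δ − 2.576) = Φ(-1.400) + Φ(-3.752) = 0.0807 + 0.0001 = 0.0808.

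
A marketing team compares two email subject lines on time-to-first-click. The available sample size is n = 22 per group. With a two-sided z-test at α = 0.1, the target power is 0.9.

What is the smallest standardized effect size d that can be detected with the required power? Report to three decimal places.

d ≈ 0.882

Required noncentrality: δ = z_{0.05} + z_{0.10} = 1.645 + 1.282 = 2.926.
(Lower-tail contribution to power is negligible for δ > 0.)
δ = d·√(n/2) ⇒ d = δ/√(n/2) = 2.926/√(22/2) = 0.8823.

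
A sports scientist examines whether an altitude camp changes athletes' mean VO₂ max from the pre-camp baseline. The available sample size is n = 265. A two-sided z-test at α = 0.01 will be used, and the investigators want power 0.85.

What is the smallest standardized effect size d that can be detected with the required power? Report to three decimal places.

Need Φ(δ − 2.576) = 0.85, so δ = 2.576 + 1.036 = 3.612.
(Lower-tail contribution to power is negligible for δ > 0.)
δ = d·√n ⇒ d = δ/√n = 3.612/√265 = 0.2219.

d ≈ 0.222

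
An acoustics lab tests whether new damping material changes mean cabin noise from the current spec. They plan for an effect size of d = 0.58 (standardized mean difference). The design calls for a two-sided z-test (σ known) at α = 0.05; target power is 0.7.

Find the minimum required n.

Set Φ(δ − 1.960) = 0.7; then δ − 1.960 = Φ⁻¹(0.7) = 0.524, giving δ = 2.484.
(Ignoring the negligible lower-tail rejection probability gives the usual closed-form inversion.)
δ = d·√n ⇒ n = (δ/d)² = (2.484 / 0.58)² = 18.35.
Round up to the next whole unit.

n = 19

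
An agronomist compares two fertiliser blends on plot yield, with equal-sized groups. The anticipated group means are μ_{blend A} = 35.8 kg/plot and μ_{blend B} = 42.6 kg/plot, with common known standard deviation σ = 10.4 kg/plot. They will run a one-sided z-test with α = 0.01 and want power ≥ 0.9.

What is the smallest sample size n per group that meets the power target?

Standardized effect: d = |μ_{blend A} − μ_{blend B}| / σ = |35.8 − 42.6| / 10.4 = 0.6538
For power 0.9 need Φ(δ − z_{0.01}) = 0.9, so δ = z_{0.01} + z_{0.10} = 2.326 + 1.282 = 3.608.
δ = d·√(n/2) ⇒ n = 2(δ/d)² = 2 × (3.608 / 0.6538)² = 60.90.
Round up to the next whole unit.

n = 61 per group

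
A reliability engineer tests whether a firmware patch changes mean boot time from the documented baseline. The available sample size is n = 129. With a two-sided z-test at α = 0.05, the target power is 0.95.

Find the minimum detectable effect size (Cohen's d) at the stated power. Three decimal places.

Need Φ(δ − 1.960) = 0.95, so δ = 1.960 + 1.645 = 3.605.
(The second rejection-region term Φ(−δ − z_{α/2}) is negligible and dropped.)
δ = d·√n ⇒ d = δ/√n = 3.605/√129 = 0.3174.

d ≈ 0.317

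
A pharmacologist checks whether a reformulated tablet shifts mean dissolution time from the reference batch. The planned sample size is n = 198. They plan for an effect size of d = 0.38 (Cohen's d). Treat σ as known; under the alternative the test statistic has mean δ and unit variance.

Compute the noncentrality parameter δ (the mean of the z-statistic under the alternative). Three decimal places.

δ = d·√n = 0.38 × √198 = 5.3471

δ ≈ 5.347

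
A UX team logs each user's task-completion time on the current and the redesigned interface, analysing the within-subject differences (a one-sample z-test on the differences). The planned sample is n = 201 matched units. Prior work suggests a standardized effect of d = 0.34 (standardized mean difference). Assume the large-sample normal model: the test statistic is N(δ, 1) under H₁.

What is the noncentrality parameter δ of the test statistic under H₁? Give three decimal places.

The noncentrality parameter scales effect size by the design's sample-size factor: δ = d·√n = 0.34 × √201 = 4.8203

δ ≈ 4.820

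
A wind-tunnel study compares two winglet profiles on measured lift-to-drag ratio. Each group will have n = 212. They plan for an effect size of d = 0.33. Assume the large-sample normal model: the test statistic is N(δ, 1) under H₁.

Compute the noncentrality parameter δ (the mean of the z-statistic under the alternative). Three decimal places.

δ ≈ 3.398

δ = d·√(n/2) = 0.33 × √(212/2) = 3.3976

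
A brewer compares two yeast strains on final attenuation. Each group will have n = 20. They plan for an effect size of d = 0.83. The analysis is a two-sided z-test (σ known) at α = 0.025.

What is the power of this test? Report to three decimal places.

Noncentrality parameter: δ = d·√(n/2) = 0.83 × √(20/2) = 2.6247
Critical value for a two-sided test at α = 0.025: z_{α/2} = 2.241.
Power = Φ(δ − 2.241) + Φ(−δ − 2.241) = Φ(0.383) + Φ(-4.866) = 0.6492 + 0.0000 = 0.6492.

Power ≈ 0.649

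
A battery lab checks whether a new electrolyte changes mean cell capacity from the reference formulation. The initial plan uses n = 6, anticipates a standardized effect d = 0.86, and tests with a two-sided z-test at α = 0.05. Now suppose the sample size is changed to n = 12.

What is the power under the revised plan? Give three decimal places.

Power ≈ 0.846

With n = 12: δ = d·√n = 0.86 × √12 = 2.9791. Critical value z_{0.025} = 1.960.
Revised power = Φ(δ − 1.960) + Φ(−δ − 1.960) = Φ(1.019) + Φ(-4.939) = 0.8459 + 0.0000 = 0.8459.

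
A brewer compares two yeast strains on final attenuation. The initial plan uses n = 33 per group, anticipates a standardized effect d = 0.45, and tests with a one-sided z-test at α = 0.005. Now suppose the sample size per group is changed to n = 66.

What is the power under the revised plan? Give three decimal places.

Power ≈ 0.504

With n = 66 per group: δ = d·√(n/2) = 0.45 × √(66/2) = 2.5851. Critical value z_{0.005} = 2.576.
Revised power = Φ(δ − 2.576) = Φ(0.009) = 0.5037.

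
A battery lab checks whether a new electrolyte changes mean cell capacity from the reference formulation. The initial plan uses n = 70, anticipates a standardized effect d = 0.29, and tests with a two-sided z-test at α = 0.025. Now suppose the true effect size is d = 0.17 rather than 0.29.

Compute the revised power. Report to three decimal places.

With d = 0.17: δ = d·√n = 0.17 × √70 = 1.4223. Critical value z_{0.0125} = 2.241.
Revised power = Φ(δ − 2.241) + Φ(−δ − 2.241) = Φ(-0.819) + Φ(-3.664) = 0.2064 + 0.0001 = 0.2065.

Power ≈ 0.206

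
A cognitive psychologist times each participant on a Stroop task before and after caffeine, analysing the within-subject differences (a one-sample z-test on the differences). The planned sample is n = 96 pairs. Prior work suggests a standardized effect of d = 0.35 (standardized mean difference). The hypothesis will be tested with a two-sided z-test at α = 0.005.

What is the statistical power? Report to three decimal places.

Noncentrality parameter: δ = d·√n = 0.35 × √96 = 3.4293
Critical value for a two-sided test at α = 0.005: z_{α/2} = 2.807.
Power = Φ(δ − 2.807) + Φ(−δ − 2.807) = Φ(0.622) + Φ(-6.236) = 0.7331 + 0.0000 = 0.7331.

Power ≈ 0.733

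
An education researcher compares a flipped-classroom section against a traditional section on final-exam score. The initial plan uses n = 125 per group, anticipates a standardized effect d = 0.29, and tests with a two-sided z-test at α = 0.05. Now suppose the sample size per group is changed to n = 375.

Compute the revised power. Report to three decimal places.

Power ≈ 0.978

With n = 375 per group: δ = d·√(n/2) = 0.29 × √(375/2) = 3.9710. Critical value z_{0.025} = 1.960.
Revised power = Φ(δ − 1.960) + Φ(−δ − 1.960) = Φ(2.011) + Φ(-5.931) = 0.9778 + 0.0000 = 0.9778.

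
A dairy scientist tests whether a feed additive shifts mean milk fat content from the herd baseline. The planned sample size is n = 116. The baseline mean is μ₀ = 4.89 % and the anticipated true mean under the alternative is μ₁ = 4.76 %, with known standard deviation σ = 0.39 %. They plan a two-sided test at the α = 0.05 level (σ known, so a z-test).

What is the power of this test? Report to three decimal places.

Standardized effect: d = |μ₁ − μ₀| / σ = |4.76 − 4.89| / 0.39 = 0.3333
Noncentrality parameter: λ = d·√n = 0.3333 × √116 = 3.5901
Two-sided α = 0.05 → critical value z_{0.025} = 1.960.
Power = Φ(λ − 1.960) + Φ(−λ − 1.960) = Φ(1.630) + Φ(-5.550) = 0.9485 + 0.0000 = 0.9485.

Power ≈ 0.948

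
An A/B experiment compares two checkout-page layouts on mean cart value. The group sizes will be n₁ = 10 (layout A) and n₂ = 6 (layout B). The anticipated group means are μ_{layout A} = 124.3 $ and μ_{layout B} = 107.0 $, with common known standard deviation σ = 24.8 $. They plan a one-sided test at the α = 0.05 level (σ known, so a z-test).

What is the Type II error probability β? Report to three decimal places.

Standardized effect: d = |μ_{layout A} − μ_{layout B}| / σ = |124.3 − 107.0| / 24.8 = 0.6976
Noncentrality parameter: δ = d / √(1/n₁ + 1/n₂) = 0.6976 / √(1/10 + 1/6) = 1.3509
One-sided α = 0.05 → critical value z_{0.05} = 1.645.
Power = P(Z > 1.645 − δ) = Φ(-0.294) = 0.3844.
Type II error: β = 1 − power = 1 − 0.3844 = 0.6156.

β ≈ 0.616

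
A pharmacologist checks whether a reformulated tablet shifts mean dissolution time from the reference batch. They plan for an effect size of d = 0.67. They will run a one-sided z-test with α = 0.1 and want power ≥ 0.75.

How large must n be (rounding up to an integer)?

n = 9

Set Φ(δ − 1.282) = 0.75; then δ − 1.282 = Φ⁻¹(0.75) = 0.674, giving δ = 1.956.
δ = d·√n ⇒ n = (δ/d)² = (1.956 / 0.67)² = 8.52.
Round up to the next whole unit.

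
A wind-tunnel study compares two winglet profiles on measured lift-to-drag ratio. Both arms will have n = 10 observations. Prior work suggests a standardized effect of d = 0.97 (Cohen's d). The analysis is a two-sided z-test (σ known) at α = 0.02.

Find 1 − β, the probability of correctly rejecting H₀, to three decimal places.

Power ≈ 0.437

Noncentrality parameter: δ = d·√(n/2) = 0.97 × √(10/2) = 2.1690
Critical value for a two-sided test at α = 0.02: z_{α/2} = 2.326.
Power = Φ(δ − 2.326) + Φ(−δ − 2.326) = Φ(-0.157) + Φ(-4.495) = 0.4375 + 0.0000 = 0.4375.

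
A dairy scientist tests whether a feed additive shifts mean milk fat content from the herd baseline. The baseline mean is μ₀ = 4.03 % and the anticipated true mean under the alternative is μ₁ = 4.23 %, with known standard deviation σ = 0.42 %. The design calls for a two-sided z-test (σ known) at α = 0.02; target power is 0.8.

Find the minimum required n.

n = 45

Standardized effect: d = |μ₁ − μ₀| / σ = |4.23 − 4.03| / 0.42 = 0.4762
For power 0.8 need Φ(δ − z_{0.01}) = 0.8, so δ = z_{0.01} + z_{0.20} = 2.326 + 0.842 = 3.168.
(For δ > 0 the lower-tail rejection region contributes negligibly to power, so the one-term inversion is standard.)
δ = d·√n ⇒ n = (δ/d)² = (3.168 / 0.4762)² = 44.26.
Round up to the next whole unit.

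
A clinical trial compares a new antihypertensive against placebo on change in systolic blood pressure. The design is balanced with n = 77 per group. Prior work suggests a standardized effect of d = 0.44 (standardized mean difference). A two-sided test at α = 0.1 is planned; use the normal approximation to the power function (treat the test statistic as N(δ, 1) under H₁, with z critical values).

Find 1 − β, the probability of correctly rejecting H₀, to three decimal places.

Power ≈ 0.861

Noncentrality parameter: δ = d·√(n/2) = 0.44 × √(77/2) = 2.7301
Critical value for a two-sided test at α = 0.1: z_{α/2} = 1.645.
Power = Φ(δ − 1.645) + Φ(−δ − 1.645) = Φ(1.085) + Φ(-4.375) = 0.8611 + 0.0000 = 0.8611.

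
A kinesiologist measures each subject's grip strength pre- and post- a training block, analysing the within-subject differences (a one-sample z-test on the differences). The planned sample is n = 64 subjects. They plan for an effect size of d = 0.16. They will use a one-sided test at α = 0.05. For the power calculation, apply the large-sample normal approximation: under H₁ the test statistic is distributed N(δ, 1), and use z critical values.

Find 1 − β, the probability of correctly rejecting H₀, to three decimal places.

Noncentrality parameter: δ = d·√n = 0.16 × √64 = 1.2800
Critical value for a one-sided test at α = 0.05: z_α = 1.645.
Power = Φ(δ − 1.645) = Φ(-0.365) = 0.3576.

Power ≈ 0.358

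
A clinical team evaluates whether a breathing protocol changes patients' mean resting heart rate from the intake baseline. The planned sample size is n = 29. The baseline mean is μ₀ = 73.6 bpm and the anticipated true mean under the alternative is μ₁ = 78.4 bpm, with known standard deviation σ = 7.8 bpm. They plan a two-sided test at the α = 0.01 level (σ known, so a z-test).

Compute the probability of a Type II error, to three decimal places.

Standardized effect: d = |μ₁ − μ₀| / σ = |78.4 − 73.6| / 7.8 = 0.6154
Noncentrality parameter: δ = d·√n = 0.6154 × √29 = 3.3139
Critical value for a two-sided test at α = 0.01: z_{α/2} = 2.576.
Power = Φ(δ − 2.576) + Φ(−δ − 2.576) = Φ(0.738) + Φ(-5.890) = 0.7698 + 0.0000 = 0.7698.
Type II error: β = 1 − power = 1 − 0.7698 = 0.2302.

β ≈ 0.230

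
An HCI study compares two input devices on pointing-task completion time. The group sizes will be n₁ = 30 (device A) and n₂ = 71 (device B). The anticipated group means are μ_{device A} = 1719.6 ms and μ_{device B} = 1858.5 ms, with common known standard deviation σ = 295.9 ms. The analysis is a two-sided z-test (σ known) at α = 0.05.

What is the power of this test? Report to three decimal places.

Standardized effect: d = |μ_{device A} − μ_{device B}| / σ = |1719.6 − 1858.5| / 295.9 = 0.4694
Noncentrality parameter: λ = d / √(1/n₁ + 1/n₂) = 0.4694 / √(1/30 + 1/71) = 2.1557
Two-sided α = 0.05 → critical value z_{0.025} = 1.960.
Power = Φ(λ − 1.960) + Φ(−λ − 1.960) = Φ(0.196) + Φ(-4.116) = 0.5776 + 0.0000 = 0.5776.

Power ≈ 0.578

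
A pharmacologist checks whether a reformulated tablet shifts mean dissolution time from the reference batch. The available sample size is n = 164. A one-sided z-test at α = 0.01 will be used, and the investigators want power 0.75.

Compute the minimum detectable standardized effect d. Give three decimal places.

Need Φ(δ − 2.326) = 0.75, so δ = 2.326 + 0.674 = 3.001.
δ = d·√n ⇒ d = δ/√n = 3.001/√164 = 0.2343.

d ≈ 0.234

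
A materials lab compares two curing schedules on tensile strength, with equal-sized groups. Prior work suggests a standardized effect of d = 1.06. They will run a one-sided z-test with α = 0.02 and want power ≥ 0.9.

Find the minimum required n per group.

Set Φ(δ − 2.054) = 0.9; then δ − 2.054 = Φ⁻¹(0.9) = 1.282, giving δ = 3.335.
δ = d·√(n/2) ⇒ n = 2(δ/d)² = 2 × (3.335 / 1.06)² = 19.80.
Round up to the next whole unit.

n = 20 per group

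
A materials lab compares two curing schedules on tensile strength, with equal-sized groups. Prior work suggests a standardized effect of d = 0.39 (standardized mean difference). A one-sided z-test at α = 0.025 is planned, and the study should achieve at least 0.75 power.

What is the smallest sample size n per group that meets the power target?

n = 92 per group

Set Φ(δ − 1.960) = 0.75; then δ − 1.960 = Φ⁻¹(0.75) = 0.674, giving δ = 2.634.
δ = d·√(n/2) ⇒ n = 2(δ/d)² = 2 × (2.634 / 0.39)² = 91.26.
Rounding up, n = 92 per group.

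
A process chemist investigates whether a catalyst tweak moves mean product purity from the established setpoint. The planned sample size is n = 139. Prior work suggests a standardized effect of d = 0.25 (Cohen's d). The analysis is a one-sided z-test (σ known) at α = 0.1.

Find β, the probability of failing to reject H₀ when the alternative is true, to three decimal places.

β ≈ 0.048

Noncentrality parameter: δ = d·√n = 0.25 × √139 = 2.9475
Critical value for a one-sided test at α = 0.1: z_α = 1.282.
Power = P(Z > 1.282 − δ) = Φ(1.666) = 0.9521.
Type II error: β = 1 − power = 1 − 0.9521 = 0.0479.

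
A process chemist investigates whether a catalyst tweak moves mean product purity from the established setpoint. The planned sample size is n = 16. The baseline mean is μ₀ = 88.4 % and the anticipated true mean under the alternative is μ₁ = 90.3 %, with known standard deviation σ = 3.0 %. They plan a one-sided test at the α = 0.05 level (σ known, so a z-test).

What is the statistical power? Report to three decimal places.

Power ≈ 0.813

Standardized effect: d = |μ₁ − μ₀| / σ = |90.3 − 88.4| / 3.0 = 0.6333
Noncentrality parameter: δ = d·√n = 0.6333 × √16 = 2.5333
Critical value for a one-sided test at α = 0.05: z_α = 1.645.
Power = P(Z > 1.645 − δ) = Φ(0.888) = 0.8129.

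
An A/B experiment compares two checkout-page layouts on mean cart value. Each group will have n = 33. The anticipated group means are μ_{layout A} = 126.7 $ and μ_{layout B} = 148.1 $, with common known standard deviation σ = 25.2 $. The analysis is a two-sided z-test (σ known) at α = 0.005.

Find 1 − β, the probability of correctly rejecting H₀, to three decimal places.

Standardized effect: d = |μ_{layout A} − μ_{layout B}| / σ = |126.7 − 148.1| / 25.2 = 0.8492
Noncentrality parameter: δ = d·√(n/2) = 0.8492 × √(33/2) = 3.4495
Two-sided α = 0.005 → critical value z_{0.0025} = 2.807.
Power = Φ(δ − 2.807) + Φ(−δ − 2.807) = Φ(0.642) + Φ(-6.257) = 0.7397 + 0.0000 = 0.7397.

Power ≈ 0.740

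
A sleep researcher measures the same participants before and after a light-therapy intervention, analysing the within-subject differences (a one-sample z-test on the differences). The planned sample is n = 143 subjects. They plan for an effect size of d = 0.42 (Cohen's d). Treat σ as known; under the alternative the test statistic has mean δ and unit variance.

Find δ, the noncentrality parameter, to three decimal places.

δ ≈ 5.022

δ = d·√n = 0.42 × √143 = 5.0225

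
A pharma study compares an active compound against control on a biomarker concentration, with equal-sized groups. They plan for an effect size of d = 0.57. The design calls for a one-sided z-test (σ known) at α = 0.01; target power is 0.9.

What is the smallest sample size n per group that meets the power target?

n = 81 per group

Set Φ(δ − 2.326) = 0.9; then δ − 2.326 = Φ⁻¹(0.9) = 1.282, giving δ = 3.608.
δ = d·√(n/2) ⇒ n = 2(δ/d)² = 2 × (3.608 / 0.57)² = 80.13.
Round up to the next whole unit.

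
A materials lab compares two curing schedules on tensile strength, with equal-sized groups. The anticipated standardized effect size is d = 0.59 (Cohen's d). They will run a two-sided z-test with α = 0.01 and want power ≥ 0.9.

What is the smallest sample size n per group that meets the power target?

n = 86 per group

Set Φ(δ − 2.576) = 0.9; then δ − 2.576 = Φ⁻¹(0.9) = 1.282, giving δ = 3.857.
(Ignoring the negligible lower-tail rejection probability gives the usual closed-form inversion.)
δ = d·√(n/2) ⇒ n = 2(δ/d)² = 2 × (3.857 / 0.59)² = 85.49.
Rounding up, n = 86 per group.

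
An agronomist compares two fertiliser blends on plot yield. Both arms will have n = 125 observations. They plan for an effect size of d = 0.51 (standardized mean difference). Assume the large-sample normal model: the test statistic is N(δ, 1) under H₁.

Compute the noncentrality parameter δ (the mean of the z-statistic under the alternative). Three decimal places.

δ = d·√(n/2) = 0.51 × √(125/2) = 4.0319

δ ≈ 4.032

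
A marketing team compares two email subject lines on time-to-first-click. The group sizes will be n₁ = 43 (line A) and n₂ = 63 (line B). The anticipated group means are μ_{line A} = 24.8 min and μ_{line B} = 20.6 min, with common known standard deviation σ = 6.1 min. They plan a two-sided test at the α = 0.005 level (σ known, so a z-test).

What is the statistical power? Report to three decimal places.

Standardized effect: d = |μ_{line A} − μ_{line B}| / σ = |24.8 − 20.6| / 6.1 = 0.6885
Noncentrality parameter: δ = d / √(1/n₁ + 1/n₂) = 0.6885 / √(1/43 + 1/63) = 3.4807
Two-sided α = 0.005 → critical value z_{0.0025} = 2.807.
Power = Φ(δ − 2.807) + Φ(−δ − 2.807) = Φ(0.674) + Φ(-6.288) = 0.7497 + 0.0000 = 0.7497.

Power ≈ 0.750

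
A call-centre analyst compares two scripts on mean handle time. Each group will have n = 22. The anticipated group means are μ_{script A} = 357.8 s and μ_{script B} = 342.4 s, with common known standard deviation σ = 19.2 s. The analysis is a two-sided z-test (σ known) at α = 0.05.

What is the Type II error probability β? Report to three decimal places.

β ≈ 0.242

Standardized effect: d = |μ_{script A} − μ_{script B}| / σ = |357.8 − 342.4| / 19.2 = 0.8021
Noncentrality parameter: δ = d·√(n/2) = 0.8021 × √(22/2) = 2.6602
Critical value for a two-sided test at α = 0.05: z_{α/2} = 1.960.
Power = Φ(δ − 1.960) + Φ(−δ − 1.960) = Φ(0.700) + Φ(-4.620) = 0.7581 + 0.0000 = 0.7581.
Type II error: β = 1 − power = 1 − 0.7581 = 0.2419.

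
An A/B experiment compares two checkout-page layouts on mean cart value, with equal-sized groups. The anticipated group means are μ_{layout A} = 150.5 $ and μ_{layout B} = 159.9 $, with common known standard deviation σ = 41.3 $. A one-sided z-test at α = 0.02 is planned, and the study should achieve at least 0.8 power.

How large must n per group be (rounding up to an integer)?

Standardized effect: d = |μ_{layout A} − μ_{layout B}| / σ = |150.5 − 159.9| / 41.3 = 0.2276
For power 0.8 need Φ(δ − z_{0.02}) = 0.8, so δ = z_{0.02} + z_{0.20} = 2.054 + 0.842 = 2.895.
δ = d·√(n/2) ⇒ n = 2(δ/d)² = 2 × (2.895 / 0.2276)² = 323.66.
Rounding up, n = 324 per group.

n = 324 per group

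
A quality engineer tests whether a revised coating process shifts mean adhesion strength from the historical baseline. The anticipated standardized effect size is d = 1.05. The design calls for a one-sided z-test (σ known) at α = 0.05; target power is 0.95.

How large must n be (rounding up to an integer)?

For power 0.95 need Φ(δ − z_{0.05}) = 0.95, so δ = z_{0.05} + z_{0.05} = 1.645 + 1.645 = 3.290.
δ = d·√n ⇒ n = (δ/d)² = (3.290 / 1.05)² = 9.82.
Round up to the next whole unit.

n = 10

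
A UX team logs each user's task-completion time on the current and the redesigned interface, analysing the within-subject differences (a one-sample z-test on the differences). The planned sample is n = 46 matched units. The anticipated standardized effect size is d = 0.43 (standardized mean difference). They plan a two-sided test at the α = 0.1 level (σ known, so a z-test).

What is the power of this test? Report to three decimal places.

Noncentrality parameter: δ = d·√n = 0.43 × √46 = 2.9164
Critical value for a two-sided test at α = 0.1: z_{α/2} = 1.645.
Power = Φ(δ − 1.645) + Φ(−δ − 1.645) = Φ(1.272) + Φ(-4.561) = 0.8982 + 0.0000 = 0.8982.

Power ≈ 0.898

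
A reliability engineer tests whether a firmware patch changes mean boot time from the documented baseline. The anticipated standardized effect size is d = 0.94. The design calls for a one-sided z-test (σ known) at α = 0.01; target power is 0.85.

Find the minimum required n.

n = 13

For power 0.85 need Φ(δ − z_{0.01}) = 0.85, so δ = z_{0.01} + z_{0.15} = 2.326 + 1.036 = 3.363.
δ = d·√n ⇒ n = (δ/d)² = (3.363 / 0.94)² = 12.80.
Round up to the next whole unit.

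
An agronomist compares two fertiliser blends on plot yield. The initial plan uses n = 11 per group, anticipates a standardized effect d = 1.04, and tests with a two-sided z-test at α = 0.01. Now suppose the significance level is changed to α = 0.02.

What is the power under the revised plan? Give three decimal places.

δ = d·√(n/2) = 1.04 × √(11/2) = 2.4390 (unchanged). New critical value: z_{0.01} = 2.326.
Revised power = Φ(δ − 2.326) + Φ(−δ − 2.326) = Φ(0.113) + Φ(-4.765) = 0.5449 + 0.0000 = 0.5449.

Power ≈ 0.545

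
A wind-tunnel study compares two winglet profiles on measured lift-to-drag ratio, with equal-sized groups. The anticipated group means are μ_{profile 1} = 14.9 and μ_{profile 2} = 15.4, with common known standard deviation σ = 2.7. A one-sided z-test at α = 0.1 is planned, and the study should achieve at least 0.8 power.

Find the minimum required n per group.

n = 263 per group

Standardized effect: d = |μ_{profile 1} − μ_{profile 2}| / σ = |14.9 − 15.4| / 2.7 = 0.1852
Set Φ(δ − 1.282) = 0.8; then δ − 1.282 = Φ⁻¹(0.8) = 0.842, giving δ = 2.123.
δ = d·√(n/2) ⇒ n = 2(δ/d)² = 2 × (2.123 / 0.1852)² = 262.90.
Round up to the next whole unit.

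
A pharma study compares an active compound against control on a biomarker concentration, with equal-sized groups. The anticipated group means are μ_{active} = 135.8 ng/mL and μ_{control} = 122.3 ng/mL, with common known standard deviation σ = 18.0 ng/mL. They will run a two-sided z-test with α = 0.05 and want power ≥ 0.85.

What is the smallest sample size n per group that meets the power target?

Standardized effect: d = |μ_{active} − μ_{control}| / σ = |135.8 − 122.3| / 18.0 = 0.7500
Set Φ(δ − 1.960) = 0.85; then δ − 1.960 = Φ⁻¹(0.85) = 1.036, giving δ = 2.996.
(Ignoring the negligible lower-tail rejection probability gives the usual closed-form inversion.)
δ = d·√(n/2) ⇒ n = 2(δ/d)² = 2 × (2.996 / 0.7500)² = 31.92.
Rounding up, n = 32 per group.

n = 32 per group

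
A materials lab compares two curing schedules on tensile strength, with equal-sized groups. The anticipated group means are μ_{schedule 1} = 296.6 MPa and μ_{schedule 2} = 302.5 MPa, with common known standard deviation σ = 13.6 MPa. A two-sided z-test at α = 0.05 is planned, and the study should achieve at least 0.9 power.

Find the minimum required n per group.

Standardized effect: d = |μ_{schedule 1} − μ_{schedule 2}| / σ = |296.6 − 302.5| / 13.6 = 0.4338
Set Φ(δ − 1.960) = 0.9; then δ − 1.960 = Φ⁻¹(0.9) = 1.282, giving δ = 3.242.
(For δ > 0 the lower-tail rejection region contributes negligibly to power, so the one-term inversion is standard.)
δ = d·√(n/2) ⇒ n = 2(δ/d)² = 2 × (3.242 / 0.4338)² = 111.66.
Round up to the next whole unit.

n = 112 per group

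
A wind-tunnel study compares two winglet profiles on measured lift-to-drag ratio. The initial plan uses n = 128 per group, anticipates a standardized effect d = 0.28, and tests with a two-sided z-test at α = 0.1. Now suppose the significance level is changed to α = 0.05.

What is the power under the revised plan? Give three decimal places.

Power ≈ 0.610

δ = d·√(n/2) = 0.28 × √(128/2) = 2.2400 (unchanged). New critical value: z_{0.025} = 1.960.
Revised power = Φ(δ − 1.960) + Φ(−δ − 1.960) = Φ(0.280) + Φ(-4.200) = 0.6103 + 0.0000 = 0.6103.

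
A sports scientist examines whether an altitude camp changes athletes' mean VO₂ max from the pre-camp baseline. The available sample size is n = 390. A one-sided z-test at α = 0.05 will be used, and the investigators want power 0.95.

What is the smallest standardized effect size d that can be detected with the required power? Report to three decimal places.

Need Φ(δ − 1.645) = 0.95, so δ = 1.645 + 1.645 = 3.290.
δ = d·√n ⇒ d = δ/√n = 3.290/√390 = 0.1666.

d ≈ 0.167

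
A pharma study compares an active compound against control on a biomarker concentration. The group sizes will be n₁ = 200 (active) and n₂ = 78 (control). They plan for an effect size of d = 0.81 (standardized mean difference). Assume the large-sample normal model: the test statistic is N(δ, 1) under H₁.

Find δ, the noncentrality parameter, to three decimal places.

δ = d / √(1/n₁ + 1/n₂) = 0.81 / √(1/200 + 1/78) = 6.0677

δ ≈ 6.068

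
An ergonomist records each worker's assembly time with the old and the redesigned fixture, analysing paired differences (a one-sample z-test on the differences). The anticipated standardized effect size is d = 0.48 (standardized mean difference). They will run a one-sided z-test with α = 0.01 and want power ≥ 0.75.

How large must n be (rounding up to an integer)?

n = 40

For power 0.75 need Φ(δ − z_{0.01}) = 0.75, so δ = z_{0.01} + z_{0.25} = 2.326 + 0.674 = 3.001.
δ = d·√n ⇒ n = (δ/d)² = (3.001 / 0.48)² = 39.08.
Rounding up, n = 40.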